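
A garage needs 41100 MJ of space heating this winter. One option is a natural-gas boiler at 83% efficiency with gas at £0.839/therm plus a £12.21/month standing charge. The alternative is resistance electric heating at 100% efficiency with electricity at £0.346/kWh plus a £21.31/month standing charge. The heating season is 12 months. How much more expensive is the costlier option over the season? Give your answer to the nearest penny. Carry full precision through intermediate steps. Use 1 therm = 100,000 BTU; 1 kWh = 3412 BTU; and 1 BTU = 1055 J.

Heat load = 41100 MJ = 41,100,000,000 J / 1055 = 38,957,346 BTU
Gas: input = 38,957,346 / 0.83 = 46,936,561 BTU = 469.4 therm → 469.4 × £0.839 = £393.80; + 12 × £12.21 standing = £540.32
Electric: 38,957,346 BTU / 3412 = 11,420 kWh → × £0.346 = £3,950.54; + 12 × £21.31 standing = £4,206.26
Difference = |£540.32 − £4,206.26| = £3,665.94

£3665.94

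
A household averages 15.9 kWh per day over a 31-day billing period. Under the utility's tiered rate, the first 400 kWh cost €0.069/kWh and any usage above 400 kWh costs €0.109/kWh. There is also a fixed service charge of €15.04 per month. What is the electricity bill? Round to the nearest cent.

Usage = 15.9 kWh/day × 31 days = 492.9 kWh
First 400 kWh × €0.069 = €27.60
Remaining 92.9 kWh × €0.109 = €10.13
Energy charge = €37.73; + service €15.04 = €52.77

€52.77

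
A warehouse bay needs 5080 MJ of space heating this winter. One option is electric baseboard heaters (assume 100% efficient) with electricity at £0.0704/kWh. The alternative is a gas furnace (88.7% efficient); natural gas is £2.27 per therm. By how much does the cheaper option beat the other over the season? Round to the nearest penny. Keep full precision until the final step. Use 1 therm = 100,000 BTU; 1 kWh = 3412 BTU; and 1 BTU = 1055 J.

Heat load = 5080 MJ = 5,080,000,000 J / 1055 = 4,815,166 BTU
Gas: input = 4,815,166 / 0.887 = 5,428,597 BTU = 54.29 therm → 54.29 × £2.27 = £123.23
Electric: 4,815,166 BTU / 3412 = 1,411 kWh → × £0.0704 = £99.35
Difference = |£123.23 − £99.35| = £23.88

£23.88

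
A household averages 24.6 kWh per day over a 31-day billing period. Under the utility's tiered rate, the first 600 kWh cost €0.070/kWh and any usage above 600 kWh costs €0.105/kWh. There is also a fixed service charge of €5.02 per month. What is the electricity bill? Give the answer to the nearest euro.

Usage = 24.6 kWh/day × 31 days = 762.6 kWh
First 600 kWh × €0.070 = €42.00
Remaining 162.6 kWh × €0.105 = €17.07
Energy charge = €59.07; + service €5.02 = €64.09 ≈ €64

€64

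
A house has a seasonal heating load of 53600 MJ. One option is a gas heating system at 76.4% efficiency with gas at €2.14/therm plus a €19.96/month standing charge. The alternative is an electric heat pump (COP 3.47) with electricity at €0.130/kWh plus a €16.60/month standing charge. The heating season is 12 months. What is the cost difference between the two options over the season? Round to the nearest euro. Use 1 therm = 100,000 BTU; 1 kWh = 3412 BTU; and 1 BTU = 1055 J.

€906

Heat load = 53600 MJ = 53,600,000,000 J / 1055 = 50,805,687 BTU
Gas: input = 50,805,687 / 0.764 = 66,499,591 BTU = 665 therm → 665 × €2.14 = €1,423.09; + 12 × €19.96 standing = €1,662.61
Heat pump: 50,805,687 BTU / 3412 = 14,890 kWh heat; / 3.47 = 4,291 kWh in → × €0.130 = €557.85; + 12 × €16.60 standing = €757.05
Difference = |€1,662.61 − €757.05| = €905.56 ≈ €906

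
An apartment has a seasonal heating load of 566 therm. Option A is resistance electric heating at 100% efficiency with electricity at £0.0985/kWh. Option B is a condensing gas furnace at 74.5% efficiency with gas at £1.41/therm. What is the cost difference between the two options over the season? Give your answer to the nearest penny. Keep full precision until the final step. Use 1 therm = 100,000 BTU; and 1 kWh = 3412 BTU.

£562.75

Heat load = 566 therm × 100,000 = 56,600,000 BTU
Gas: input = 56,600,000 / 0.745 = 75,973,154 BTU = 759.7 therm → 759.7 × £1.41 = £1,071.22
Electric: 56,600,000 BTU / 3412 = 16,590 kWh → × £0.0985 = £1,633.97
Difference = |£1,071.22 − £1,633.97| = £562.75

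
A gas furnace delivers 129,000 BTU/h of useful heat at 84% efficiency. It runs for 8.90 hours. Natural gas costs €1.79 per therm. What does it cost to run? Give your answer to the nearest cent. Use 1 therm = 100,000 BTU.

Heat delivered = 129,000 BTU/h × 8.90 h = 1,148,100 BTU
Gas input = 1,148,100 / 0.84 = 1,366,786 BTU
= 1,366,786 / 100,000 = 13.67 therm
Cost = 13.67 × €1.79/therm = €24.47

€24.47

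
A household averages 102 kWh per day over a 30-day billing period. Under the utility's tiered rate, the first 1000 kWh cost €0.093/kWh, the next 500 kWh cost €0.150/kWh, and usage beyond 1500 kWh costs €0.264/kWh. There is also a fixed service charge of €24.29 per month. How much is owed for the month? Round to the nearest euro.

€604

Usage = 102 kWh/day × 30 days = 3060 kWh
First 1000 kWh × €0.093 = €93.00
Next 500 kWh × €0.150 = €75.00
Remaining 1560 kWh × €0.264 = €411.84
Energy charge = €579.84; + service €24.29 = €604.13 ≈ €604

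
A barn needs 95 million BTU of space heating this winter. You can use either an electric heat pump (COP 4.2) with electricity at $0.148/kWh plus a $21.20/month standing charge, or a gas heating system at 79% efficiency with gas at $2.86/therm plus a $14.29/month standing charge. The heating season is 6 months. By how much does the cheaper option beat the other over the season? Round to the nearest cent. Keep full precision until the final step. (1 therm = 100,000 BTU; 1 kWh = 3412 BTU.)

$2416.65

Heat load = 95 × 10⁶ BTU = 95,000,000 BTU
Gas: input = 95,000,000 / 0.79 = 120,253,165 BTU = 1,203 therm → 1,203 × $2.86 = $3,439.24; + 6 × $14.29 standing = $3,524.98
Heat pump: 95,000,000 BTU / 3412 = 27,840 kWh heat; / 4.2 = 6,629 kWh in → × $0.148 = $981.13; + 6 × $21.20 standing = $1,108.33
Difference = |$3,524.98 − $1,108.33| = $2,416.65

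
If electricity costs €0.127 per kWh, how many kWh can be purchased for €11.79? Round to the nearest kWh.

93 kWh

€11.79 / €0.127 per kWh = 92.83 kWh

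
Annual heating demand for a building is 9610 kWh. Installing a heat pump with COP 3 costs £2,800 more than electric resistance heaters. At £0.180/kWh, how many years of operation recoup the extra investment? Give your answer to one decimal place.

Resistance: 9610 kWh × £0.180 = £1,729.80/yr
Heat pump: 9610 / 3 = 3203 kWh in → × £0.180 = £576.60/yr
Annual savings = £1,153.20
Payback = £2,800 / £1,153.20 = 2.43 years

2.4 years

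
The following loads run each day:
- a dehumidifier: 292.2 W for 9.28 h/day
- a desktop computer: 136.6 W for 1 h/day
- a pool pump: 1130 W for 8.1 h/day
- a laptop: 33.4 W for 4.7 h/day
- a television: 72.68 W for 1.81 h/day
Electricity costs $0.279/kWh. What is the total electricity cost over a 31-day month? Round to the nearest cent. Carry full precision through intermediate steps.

dehumidifier: 292.2 W × 9.28 h × 31 d = 84,060 Wh = 84.06 kWh
desktop computer: 136.6 W × 1 h × 31 d = 4,235 Wh = 4.235 kWh
pool pump: 1130 W × 8.1 h × 31 d = 283,743 Wh = 283.7 kWh
laptop: 33.4 W × 4.7 h × 31 d = 4,866 Wh = 4.866 kWh
television: 72.68 W × 1.81 h × 31 d = 4,078 Wh = 4.078 kWh
Total energy = 84.06 + 4.235 + 283.7 + 4.866 + 4.078 = 381 kWh
Cost = 381 kWh × $0.279 = $106.29

$106.29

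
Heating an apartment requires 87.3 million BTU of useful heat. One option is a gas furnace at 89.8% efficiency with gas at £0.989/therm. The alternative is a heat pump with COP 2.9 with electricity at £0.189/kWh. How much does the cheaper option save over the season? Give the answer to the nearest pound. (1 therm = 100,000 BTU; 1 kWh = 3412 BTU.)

£706

Heat load = 87.3 × 10⁶ BTU = 87,300,000 BTU
Gas: input = 87,300,000 / 0.898 = 97,216,036 BTU = 972.2 therm → 972.2 × £0.989 = £961.47
Heat pump: 87,300,000 BTU / 3412 = 25,590 kWh heat; / 2.9 = 8,823 kWh in → × £0.189 = £1,667.51
Difference = |£961.47 − £1,667.51| = £706.05 ≈ £706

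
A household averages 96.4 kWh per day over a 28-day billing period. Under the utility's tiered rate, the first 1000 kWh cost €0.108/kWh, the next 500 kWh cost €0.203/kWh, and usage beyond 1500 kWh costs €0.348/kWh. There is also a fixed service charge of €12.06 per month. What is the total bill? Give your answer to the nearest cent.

Usage = 96.4 kWh/day × 28 days = 2699.2 kWh
First 1000 kWh × €0.108 = €108.00
Next 500 kWh × €0.203 = €101.50
Remaining 1199.2 kWh × €0.348 = €417.32
Energy charge = €626.82; + service €12.06 = €638.88

€638.88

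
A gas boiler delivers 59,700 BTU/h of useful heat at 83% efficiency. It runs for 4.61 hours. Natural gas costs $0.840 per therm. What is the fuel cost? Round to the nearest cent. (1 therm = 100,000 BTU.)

$2.79

Heat delivered = 59,700 BTU/h × 4.61 h = 275,217 BTU
Gas input = 275,217 / 0.83 = 331,587 BTU
= 331,587 / 100,000 = 3.316 therm
Cost = 3.316 × $0.840/therm = $2.79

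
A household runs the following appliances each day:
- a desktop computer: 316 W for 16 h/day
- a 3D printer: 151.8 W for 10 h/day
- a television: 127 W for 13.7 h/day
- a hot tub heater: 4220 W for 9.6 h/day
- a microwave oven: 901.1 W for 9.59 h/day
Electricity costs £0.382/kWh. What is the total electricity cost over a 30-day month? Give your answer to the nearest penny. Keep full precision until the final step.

desktop computer: 316 W × 16 h × 30 d = 151,680 Wh = 151.7 kWh
3D printer: 151.8 W × 10 h × 30 d = 45,540 Wh = 45.54 kWh
television: 127 W × 13.7 h × 30 d = 52,197 Wh = 52.2 kWh
hot tub heater: 4220 W × 9.6 h × 30 d = 1,215,360 Wh = 1,215 kWh
microwave oven: 901.1 W × 9.59 h × 30 d = 259,246 Wh = 259.2 kWh
Total energy = 151.7 + 45.54 + 52.2 + 1,215 + 259.2 = 1,724 kWh
Cost = 1,724 kWh × £0.382 = £658.58

£658.58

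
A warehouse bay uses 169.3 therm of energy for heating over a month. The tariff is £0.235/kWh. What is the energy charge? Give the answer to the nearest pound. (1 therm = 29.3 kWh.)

£1166

169.3 therm × (29.3 kWh/therm) = 4,960 kWh
Cost = 4,960 kWh × £0.235/kWh = £1,165.72 ≈ £1166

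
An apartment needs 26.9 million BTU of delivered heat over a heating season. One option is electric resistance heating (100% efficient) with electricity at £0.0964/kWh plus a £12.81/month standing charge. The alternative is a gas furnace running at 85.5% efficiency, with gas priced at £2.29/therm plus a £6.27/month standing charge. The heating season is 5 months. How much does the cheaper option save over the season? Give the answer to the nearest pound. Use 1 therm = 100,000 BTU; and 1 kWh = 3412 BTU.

£72

Heat load = 26.9 × 10⁶ BTU = 26,900,000 BTU
Gas: input = 26,900,000 / 0.855 = 31,461,988 BTU = 314.6 therm → 314.6 × £2.29 = £720.48; + 5 × £6.27 standing = £751.83
Electric: 26,900,000 BTU / 3412 = 7,884 kWh → × £0.0964 = £760.01; + 5 × £12.81 standing = £824.06
Difference = |£751.83 − £824.06| = £72.23 ≈ £72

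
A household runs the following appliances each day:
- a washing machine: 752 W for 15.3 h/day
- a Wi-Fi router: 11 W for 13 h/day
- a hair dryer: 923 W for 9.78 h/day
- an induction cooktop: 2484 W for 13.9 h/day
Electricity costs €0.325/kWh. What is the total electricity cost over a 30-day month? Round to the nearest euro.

washing machine: 752 W × 15.3 h × 30 d = 345,168 Wh = 345.2 kWh
Wi-Fi router: 11 W × 13 h × 30 d = 4,290 Wh = 4.29 kWh
hair dryer: 923 W × 9.78 h × 30 d = 270,808 Wh = 270.8 kWh
induction cooktop: 2484 W × 13.9 h × 30 d = 1,035,828 Wh = 1,036 kWh
Total energy = 345.2 + 4.29 + 270.8 + 1,036 = 1,656 kWh
Cost = 1,656 kWh × €0.325 = €538.23 ≈ €538

€538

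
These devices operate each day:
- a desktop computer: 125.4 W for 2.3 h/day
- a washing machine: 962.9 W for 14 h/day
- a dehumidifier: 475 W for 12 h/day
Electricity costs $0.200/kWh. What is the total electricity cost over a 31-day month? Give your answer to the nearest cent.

$120.71

desktop computer: 125.4 W × 2.3 h × 31 d = 8,941 Wh = 8.941 kWh
washing machine: 962.9 W × 14 h × 31 d = 417,899 Wh = 417.9 kWh
dehumidifier: 475 W × 12 h × 31 d = 176,700 Wh = 176.7 kWh
Total energy = 8.941 + 417.9 + 176.7 = 603.5 kWh
Cost = 603.5 kWh × $0.200 = $120.71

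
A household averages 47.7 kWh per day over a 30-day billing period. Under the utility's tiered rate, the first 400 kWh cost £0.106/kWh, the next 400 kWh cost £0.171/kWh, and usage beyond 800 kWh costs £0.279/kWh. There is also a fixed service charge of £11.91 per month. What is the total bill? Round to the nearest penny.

£298.76

Usage = 47.7 kWh/day × 30 days = 1431 kWh
First 400 kWh × £0.106 = £42.40
Next 400 kWh × £0.171 = £68.40
Remaining 631 kWh × £0.279 = £176.05
Energy charge = £286.85; + service £11.91 = £298.76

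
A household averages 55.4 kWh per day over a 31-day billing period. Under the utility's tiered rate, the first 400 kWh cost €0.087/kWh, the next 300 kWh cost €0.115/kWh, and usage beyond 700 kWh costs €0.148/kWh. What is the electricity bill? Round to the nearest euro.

Usage = 55.4 kWh/day × 31 days = 1717.4 kWh
First 400 kWh × €0.087 = €34.80
Next 300 kWh × €0.115 = €34.50
Remaining 1017.4 kWh × €0.148 = €150.58
Total = €219.88 ≈ €220

€220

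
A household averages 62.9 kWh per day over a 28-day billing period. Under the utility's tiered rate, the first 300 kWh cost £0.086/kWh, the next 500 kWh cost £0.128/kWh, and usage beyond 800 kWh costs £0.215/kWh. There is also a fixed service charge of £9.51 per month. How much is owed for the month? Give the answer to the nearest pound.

Usage = 62.9 kWh/day × 28 days = 1761.2 kWh
First 300 kWh × £0.086 = £25.80
Next 500 kWh × £0.128 = £64.00
Remaining 961.2 kWh × £0.215 = £206.66
Energy charge = £296.46; + service £9.51 = £305.97 ≈ £306

£306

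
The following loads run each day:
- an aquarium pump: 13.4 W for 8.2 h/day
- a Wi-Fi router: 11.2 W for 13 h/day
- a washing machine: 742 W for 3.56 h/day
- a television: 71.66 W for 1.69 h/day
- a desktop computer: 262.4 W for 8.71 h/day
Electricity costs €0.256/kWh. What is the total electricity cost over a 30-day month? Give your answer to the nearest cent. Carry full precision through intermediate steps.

€40.73

aquarium pump: 13.4 W × 8.2 h × 30 d = 3,296 Wh = 3.296 kWh
Wi-Fi router: 11.2 W × 13 h × 30 d = 4,368 Wh = 4.368 kWh
washing machine: 742 W × 3.56 h × 30 d = 79,246 Wh = 79.25 kWh
television: 71.66 W × 1.69 h × 30 d = 3,633 Wh = 3.633 kWh
desktop computer: 262.4 W × 8.71 h × 30 d = 68,565 Wh = 68.57 kWh
Total energy = 3.296 + 4.368 + 79.25 + 3.633 + 68.57 = 159.1 kWh
Cost = 159.1 kWh × €0.256 = €40.73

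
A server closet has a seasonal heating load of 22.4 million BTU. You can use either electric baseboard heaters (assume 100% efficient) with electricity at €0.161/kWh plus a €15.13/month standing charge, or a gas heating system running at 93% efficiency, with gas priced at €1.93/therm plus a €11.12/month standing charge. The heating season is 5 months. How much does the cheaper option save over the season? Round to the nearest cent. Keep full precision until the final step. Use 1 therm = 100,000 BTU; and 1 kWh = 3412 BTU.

Heat load = 22.4 × 10⁶ BTU = 22,400,000 BTU
Gas: input = 22,400,000 / 0.93 = 24,086,022 BTU = 240.9 therm → 240.9 × €1.93 = €464.86; + 5 × €11.12 standing = €520.46
Electric: 22,400,000 BTU / 3412 = 6,565 kWh → × €0.161 = €1,056.98; + 5 × €15.13 standing = €1,132.63
Difference = |€520.46 − €1,132.63| = €612.17

€612.17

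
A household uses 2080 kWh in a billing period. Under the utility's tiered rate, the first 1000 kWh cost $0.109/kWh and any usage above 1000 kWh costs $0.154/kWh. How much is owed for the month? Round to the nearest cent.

$275.32

First 1000 kWh × $0.109 = $109.00
Remaining 1080 kWh × $0.154 = $166.32
Total = $275.32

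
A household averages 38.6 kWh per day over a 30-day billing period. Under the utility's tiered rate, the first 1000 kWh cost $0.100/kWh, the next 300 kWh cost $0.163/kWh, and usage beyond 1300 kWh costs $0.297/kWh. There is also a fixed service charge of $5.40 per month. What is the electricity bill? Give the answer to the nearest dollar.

Usage = 38.6 kWh/day × 30 days = 1158 kWh
First 1000 kWh × $0.100 = $100.00
Next 158 kWh × $0.163 = $25.75
Remaining tier: 0 kWh (not reached)
Energy charge = $125.75; + service $5.40 = $131.15 ≈ $131

$131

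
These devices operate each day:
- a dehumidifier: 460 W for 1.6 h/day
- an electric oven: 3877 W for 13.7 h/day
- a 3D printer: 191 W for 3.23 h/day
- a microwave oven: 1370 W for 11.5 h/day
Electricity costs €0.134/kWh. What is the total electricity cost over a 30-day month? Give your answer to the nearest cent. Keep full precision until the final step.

dehumidifier: 460 W × 1.6 h × 30 d = 22,080 Wh = 22.08 kWh
electric oven: 3877 W × 13.7 h × 30 d = 1,593,447 Wh = 1,593 kWh
3D printer: 191 W × 3.23 h × 30 d = 18,508 Wh = 18.51 kWh
microwave oven: 1370 W × 11.5 h × 30 d = 472,650 Wh = 472.6 kWh
Total energy = 22.08 + 1,593 + 18.51 + 472.6 = 2,107 kWh
Cost = 2,107 kWh × €0.134 = €282.30

€282.30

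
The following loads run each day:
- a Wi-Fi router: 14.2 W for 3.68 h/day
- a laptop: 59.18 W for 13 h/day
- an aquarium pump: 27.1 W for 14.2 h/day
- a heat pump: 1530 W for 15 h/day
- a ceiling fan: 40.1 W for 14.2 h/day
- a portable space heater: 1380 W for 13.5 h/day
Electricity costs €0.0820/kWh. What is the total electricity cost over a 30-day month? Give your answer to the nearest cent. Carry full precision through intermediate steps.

€106.66

Wi-Fi router: 14.2 W × 3.68 h × 30 d = 1,568 Wh = 1.568 kWh
laptop: 59.18 W × 13 h × 30 d = 23,080 Wh = 23.08 kWh
aquarium pump: 27.1 W × 14.2 h × 30 d = 11,545 Wh = 11.54 kWh
heat pump: 1530 W × 15 h × 30 d = 688,500 Wh = 688.5 kWh
ceiling fan: 40.1 W × 14.2 h × 30 d = 17,083 Wh = 17.08 kWh
portable space heater: 1380 W × 13.5 h × 30 d = 558,900 Wh = 558.9 kWh
Total energy = 1.568 + 23.08 + 11.54 + 688.5 + 17.08 + 558.9 = 1,301 kWh
Cost = 1,301 kWh × €0.0820 = €106.66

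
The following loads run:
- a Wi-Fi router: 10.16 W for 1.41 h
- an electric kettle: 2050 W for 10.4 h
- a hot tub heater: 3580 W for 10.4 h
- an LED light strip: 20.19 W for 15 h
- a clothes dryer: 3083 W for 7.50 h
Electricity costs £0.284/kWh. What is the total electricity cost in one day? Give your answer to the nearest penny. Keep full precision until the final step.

Wi-Fi router: 10.16 W × 1.41 h = 14 Wh = 0.01433 kWh
electric kettle: 2050 W × 10.4 h = 21,320 Wh = 21.32 kWh
hot tub heater: 3580 W × 10.4 h = 37,232 Wh = 37.23 kWh
LED light strip: 20.19 W × 15 h = 303 Wh = 0.3029 kWh
clothes dryer: 3083 W × 7.50 h = 23,122 Wh = 23.12 kWh
Total energy = 0.01433 + 21.32 + 37.23 + 0.3029 + 23.12 = 81.99 kWh
Cost = 81.99 kWh × £0.284 = £23.29

£23.29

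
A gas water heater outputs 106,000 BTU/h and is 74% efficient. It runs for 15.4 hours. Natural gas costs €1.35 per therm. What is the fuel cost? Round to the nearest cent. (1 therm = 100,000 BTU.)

€29.78

Heat delivered = 106,000 BTU/h × 15.4 h = 1,632,400 BTU
Gas input = 1,632,400 / 0.74 = 2,205,946 BTU
= 2,205,946 / 100,000 = 22.06 therm
Cost = 22.06 × €1.35/therm = €29.78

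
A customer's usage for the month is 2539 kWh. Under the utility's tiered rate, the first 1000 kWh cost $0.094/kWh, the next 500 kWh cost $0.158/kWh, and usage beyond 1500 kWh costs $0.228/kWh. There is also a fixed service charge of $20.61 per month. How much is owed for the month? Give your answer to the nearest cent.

$430.50

First 1000 kWh × $0.094 = $94.00
Next 500 kWh × $0.158 = $79.00
Remaining 1039 kWh × $0.228 = $236.89
Energy charge = $409.89; + service $20.61 = $430.50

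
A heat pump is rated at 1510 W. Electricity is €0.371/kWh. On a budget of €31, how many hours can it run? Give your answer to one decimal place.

Energy budget = €31 / €0.371 per kWh = 83.56 kWh = 83,558 Wh
Runtime = 83,558 Wh / 1510 W = 55.34 h

55.3 h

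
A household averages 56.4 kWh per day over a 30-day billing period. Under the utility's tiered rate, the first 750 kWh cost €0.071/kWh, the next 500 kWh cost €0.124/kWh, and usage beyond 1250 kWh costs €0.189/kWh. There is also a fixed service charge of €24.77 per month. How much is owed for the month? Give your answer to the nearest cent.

€223.56

Usage = 56.4 kWh/day × 30 days = 1692 kWh
First 750 kWh × €0.071 = €53.25
Next 500 kWh × €0.124 = €62.00
Remaining 442 kWh × €0.189 = €83.54
Energy charge = €198.79; + service €24.77 = €223.56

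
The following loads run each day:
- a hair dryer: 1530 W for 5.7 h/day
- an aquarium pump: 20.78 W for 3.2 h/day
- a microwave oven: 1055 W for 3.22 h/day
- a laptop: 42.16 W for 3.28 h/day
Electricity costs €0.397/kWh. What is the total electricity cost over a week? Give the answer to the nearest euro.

hair dryer: 1530 W × 5.7 h × 7 d = 61,047 Wh = 61.05 kWh
aquarium pump: 20.78 W × 3.2 h × 7 d = 465 Wh = 0.4655 kWh
microwave oven: 1055 W × 3.22 h × 7 d = 23,780 Wh = 23.78 kWh
laptop: 42.16 W × 3.28 h × 7 d = 968 Wh = 0.968 kWh
Total energy = 61.05 + 0.4655 + 23.78 + 0.968 = 86.26 kWh
Cost = 86.26 kWh × €0.397 = €34.25 ≈ €34

€34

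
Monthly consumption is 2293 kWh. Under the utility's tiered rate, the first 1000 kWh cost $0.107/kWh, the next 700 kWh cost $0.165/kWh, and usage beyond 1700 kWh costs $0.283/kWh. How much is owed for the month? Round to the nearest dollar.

$390

First 1000 kWh × $0.107 = $107.00
Next 700 kWh × $0.165 = $115.50
Remaining 593 kWh × $0.283 = $167.82
Total = $390.32 ≈ $390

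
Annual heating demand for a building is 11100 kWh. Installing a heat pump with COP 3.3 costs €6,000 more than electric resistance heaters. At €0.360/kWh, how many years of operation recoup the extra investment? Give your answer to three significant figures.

Resistance: 11100 kWh × €0.360 = €3,996.00/yr
Heat pump: 11100 / 3.3 = 3364 kWh in → × €0.360 = €1,210.91/yr
Annual savings = €2,785.09
Payback = €6,000 / €2,785.09 = 2.15 years

2.15 years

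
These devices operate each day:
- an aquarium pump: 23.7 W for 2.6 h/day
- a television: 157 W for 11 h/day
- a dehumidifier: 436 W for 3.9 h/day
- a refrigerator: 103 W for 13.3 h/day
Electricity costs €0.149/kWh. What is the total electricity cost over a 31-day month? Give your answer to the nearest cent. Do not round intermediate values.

aquarium pump: 23.7 W × 2.6 h × 31 d = 1,910 Wh = 1.91 kWh
television: 157 W × 11 h × 31 d = 53,537 Wh = 53.54 kWh
dehumidifier: 436 W × 3.9 h × 31 d = 52,712 Wh = 52.71 kWh
refrigerator: 103 W × 13.3 h × 31 d = 42,467 Wh = 42.47 kWh
Total energy = 1.91 + 53.54 + 52.71 + 42.47 = 150.6 kWh
Cost = 150.6 kWh × €0.149 = €22.44

€22.44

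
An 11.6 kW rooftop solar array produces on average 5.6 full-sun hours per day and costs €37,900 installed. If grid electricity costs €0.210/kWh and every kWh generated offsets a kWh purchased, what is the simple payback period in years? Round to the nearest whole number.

8 years

Daily generation = 11.6 kW × 5.6 h = 64.96 kWh
Annual generation = 64.96 × 365 = 23710 kWh
Annual savings = 23710 × €0.210 = €4,979.18
Payback = €37,900 / €4,979.18 = 7.61 years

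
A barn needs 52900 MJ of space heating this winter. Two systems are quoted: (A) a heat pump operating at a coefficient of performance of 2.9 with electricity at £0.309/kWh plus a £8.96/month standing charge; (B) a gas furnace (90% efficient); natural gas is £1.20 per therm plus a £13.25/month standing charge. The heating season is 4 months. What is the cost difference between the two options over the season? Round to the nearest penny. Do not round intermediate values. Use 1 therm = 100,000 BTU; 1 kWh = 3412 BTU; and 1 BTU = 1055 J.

Heat load = 52900 MJ = 52,900,000,000 J / 1055 = 50,142,180 BTU
Gas: input = 50,142,180 / 0.90 = 55,713,533 BTU = 557.1 therm → 557.1 × £1.20 = £668.56; + 4 × £13.25 standing = £721.56
Heat pump: 50,142,180 BTU / 3412 = 14,700 kWh heat; / 2.9 = 5,068 kWh in → × £0.309 = £1,565.87; + 4 × £8.96 standing = £1,601.71
Difference = |£721.56 − £1,601.71| = £880.14

£880.14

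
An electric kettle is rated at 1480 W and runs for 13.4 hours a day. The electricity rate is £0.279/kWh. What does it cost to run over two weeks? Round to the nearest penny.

£77.46

Energy = 1480 W × 13.4 h/day × 14 days = 277,648 Wh = 277.6 kWh
Cost = 277.6 kWh × £0.279/kWh = £77.46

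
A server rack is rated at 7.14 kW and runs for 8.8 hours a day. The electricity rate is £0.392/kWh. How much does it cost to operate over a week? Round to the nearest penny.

Energy = 7140 W × 8.8 h/day × 7 days = 439,824 Wh = 439.8 kWh
Cost = 439.8 kWh × £0.392/kWh = £172.41

£172.41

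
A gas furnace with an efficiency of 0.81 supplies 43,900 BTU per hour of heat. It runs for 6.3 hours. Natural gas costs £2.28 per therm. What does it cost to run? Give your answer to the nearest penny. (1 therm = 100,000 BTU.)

£7.78

Heat delivered = 43,900 BTU/h × 6.3 h = 276,570 BTU
Gas input = 276,570 / 0.81 = 341,444 BTU
= 341,444 / 100,000 = 3.414 therm
Cost = 3.414 × £2.28/therm = £7.78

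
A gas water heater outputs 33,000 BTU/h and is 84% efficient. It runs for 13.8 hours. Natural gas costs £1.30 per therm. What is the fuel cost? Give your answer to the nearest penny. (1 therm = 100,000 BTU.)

Heat delivered = 33,000 BTU/h × 13.8 h = 455,400 BTU
Gas input = 455,400 / 0.84 = 542,143 BTU
= 542,143 / 100,000 = 5.421 therm
Cost = 5.421 × £1.30/therm = £7.05

£7.05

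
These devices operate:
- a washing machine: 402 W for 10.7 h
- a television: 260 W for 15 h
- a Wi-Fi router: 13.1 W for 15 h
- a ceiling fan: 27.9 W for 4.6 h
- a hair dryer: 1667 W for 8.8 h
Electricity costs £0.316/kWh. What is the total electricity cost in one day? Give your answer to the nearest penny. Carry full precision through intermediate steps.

washing machine: 402 W × 10.7 h = 4,301 Wh = 4.301 kWh
television: 260 W × 15 h = 3,900 Wh = 3.9 kWh
Wi-Fi router: 13.1 W × 15 h = 196 Wh = 0.1965 kWh
ceiling fan: 27.9 W × 4.6 h = 128 Wh = 0.1283 kWh
hair dryer: 1667 W × 8.8 h = 14,670 Wh = 14.67 kWh
Total energy = 4.301 + 3.9 + 0.1965 + 0.1283 + 14.67 = 23.2 kWh
Cost = 23.2 kWh × £0.316 = £7.33

£7.33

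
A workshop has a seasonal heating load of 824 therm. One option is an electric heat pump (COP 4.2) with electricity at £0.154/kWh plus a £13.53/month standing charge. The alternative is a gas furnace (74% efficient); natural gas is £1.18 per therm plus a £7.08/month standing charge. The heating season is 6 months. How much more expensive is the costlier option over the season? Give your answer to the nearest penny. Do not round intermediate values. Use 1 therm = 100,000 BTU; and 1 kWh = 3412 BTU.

£389.74

Heat load = 824 therm × 100,000 = 82,400,000 BTU
Gas: input = 82,400,000 / 0.74 = 111,351,351 BTU = 1,114 therm → 1,114 × £1.18 = £1,313.95; + 6 × £7.08 standing = £1,356.43
Heat pump: 82,400,000 BTU / 3412 = 24,150 kWh heat; / 4.2 = 5,750 kWh in → × £0.154 = £885.50; + 6 × £13.53 standing = £966.68
Difference = |£1,356.43 − £966.68| = £389.74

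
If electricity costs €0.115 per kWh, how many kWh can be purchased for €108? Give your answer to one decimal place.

€108 / €0.115 per kWh = 939.1 kWh

939.1 kWh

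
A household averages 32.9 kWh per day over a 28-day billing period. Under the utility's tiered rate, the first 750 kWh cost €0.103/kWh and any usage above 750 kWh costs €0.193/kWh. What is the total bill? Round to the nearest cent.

Usage = 32.9 kWh/day × 28 days = 921.2 kWh
First 750 kWh × €0.103 = €77.25
Remaining 171.2 kWh × €0.193 = €33.04
Total = €110.29

€110.29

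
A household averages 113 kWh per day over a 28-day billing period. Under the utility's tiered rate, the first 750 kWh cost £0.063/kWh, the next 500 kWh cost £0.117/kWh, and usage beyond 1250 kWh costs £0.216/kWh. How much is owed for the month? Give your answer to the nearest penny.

£519.17

Usage = 113 kWh/day × 28 days = 3164 kWh
First 750 kWh × £0.063 = £47.25
Next 500 kWh × £0.117 = £58.50
Remaining 1914 kWh × £0.216 = £413.42
Total = £519.17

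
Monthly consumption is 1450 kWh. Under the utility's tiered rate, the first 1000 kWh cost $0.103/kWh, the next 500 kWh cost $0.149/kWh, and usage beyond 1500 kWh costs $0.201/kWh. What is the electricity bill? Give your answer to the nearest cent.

$170.05

First 1000 kWh × $0.103 = $103.00
Next 450 kWh × $0.149 = $67.05
Remaining tier: 0 kWh (not reached)
Total = $170.05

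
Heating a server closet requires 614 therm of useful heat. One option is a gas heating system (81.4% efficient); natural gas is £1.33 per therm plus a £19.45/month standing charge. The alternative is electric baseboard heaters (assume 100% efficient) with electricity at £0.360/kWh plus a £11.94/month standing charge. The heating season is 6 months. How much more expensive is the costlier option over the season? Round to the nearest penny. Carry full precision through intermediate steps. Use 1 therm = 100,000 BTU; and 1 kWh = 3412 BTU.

£5430.03

Heat load = 614 therm × 100,000 = 61,400,000 BTU
Gas: input = 61,400,000 / 0.814 = 75,429,975 BTU = 754.3 therm → 754.3 × £1.33 = £1,003.22; + 6 × £19.45 standing = £1,119.92
Electric: 61,400,000 BTU / 3412 = 18,000 kWh → × £0.360 = £6,478.31; + 6 × £11.94 standing = £6,549.95
Difference = |£1,119.92 − £6,549.95| = £5,430.03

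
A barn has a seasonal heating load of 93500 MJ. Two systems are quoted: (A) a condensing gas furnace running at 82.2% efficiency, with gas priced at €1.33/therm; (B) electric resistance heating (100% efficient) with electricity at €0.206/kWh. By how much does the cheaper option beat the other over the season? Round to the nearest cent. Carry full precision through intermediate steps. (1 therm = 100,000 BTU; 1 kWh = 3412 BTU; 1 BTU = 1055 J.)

Heat load = 93500 MJ = 93,500,000,000 J / 1055 = 88,625,592 BTU
Gas: input = 88,625,592 / 0.822 = 107,817,022 BTU = 1,078 therm → 1,078 × €1.33 = €1,433.97
Electric: 88,625,592 BTU / 3412 = 25,970 kWh → × €0.206 = €5,350.78
Difference = |€1,433.97 − €5,350.78| = €3,916.82

€3916.82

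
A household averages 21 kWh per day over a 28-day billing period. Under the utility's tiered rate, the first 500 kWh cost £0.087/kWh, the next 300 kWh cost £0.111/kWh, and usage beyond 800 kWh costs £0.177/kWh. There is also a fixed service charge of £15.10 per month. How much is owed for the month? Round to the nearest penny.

£68.37

Usage = 21 kWh/day × 28 days = 588 kWh
First 500 kWh × £0.087 = £43.50
Next 88 kWh × £0.111 = £9.77
Remaining tier: 0 kWh (not reached)
Energy charge = £53.27; + service £15.10 = £68.37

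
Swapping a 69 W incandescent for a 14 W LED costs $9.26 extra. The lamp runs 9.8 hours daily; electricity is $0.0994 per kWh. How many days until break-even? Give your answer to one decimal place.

172.8 days

Power saved = 69 − 14 = 55 W
Daily energy saved = 55 W × 9.8 h = 539 Wh = 0.539 kWh
Daily savings = 0.539 × $0.0994 = $0.0536
Payback = $9.26 / $0.0536 per day = 172.8 days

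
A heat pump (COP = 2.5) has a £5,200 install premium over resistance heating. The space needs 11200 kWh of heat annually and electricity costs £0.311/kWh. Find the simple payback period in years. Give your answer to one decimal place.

Resistance: 11200 kWh × £0.311 = £3,483.20/yr
Heat pump: 11200 / 2.5 = 4480 kWh in → × £0.311 = £1,393.28/yr
Annual savings = £2,089.92
Payback = £5,200 / £2,089.92 = 2.49 years

2.5 years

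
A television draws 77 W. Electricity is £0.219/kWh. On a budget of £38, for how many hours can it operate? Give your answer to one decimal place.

Energy budget = £38 / £0.219 per kWh = 173.5 kWh = 173,516 Wh
Runtime = 173,516 Wh / 77 W = 2,253 h

2253.5 h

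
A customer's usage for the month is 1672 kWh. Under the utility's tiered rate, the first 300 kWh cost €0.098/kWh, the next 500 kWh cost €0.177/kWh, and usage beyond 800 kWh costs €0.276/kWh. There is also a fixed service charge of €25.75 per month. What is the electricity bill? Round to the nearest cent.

€384.32

First 300 kWh × €0.098 = €29.40
Next 500 kWh × €0.177 = €88.50
Remaining 872 kWh × €0.276 = €240.67
Energy charge = €358.57; + service €25.75 = €384.32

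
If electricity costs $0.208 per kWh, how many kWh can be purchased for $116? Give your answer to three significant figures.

558 kWh

$116 / $0.208 per kWh = 557.7 kWh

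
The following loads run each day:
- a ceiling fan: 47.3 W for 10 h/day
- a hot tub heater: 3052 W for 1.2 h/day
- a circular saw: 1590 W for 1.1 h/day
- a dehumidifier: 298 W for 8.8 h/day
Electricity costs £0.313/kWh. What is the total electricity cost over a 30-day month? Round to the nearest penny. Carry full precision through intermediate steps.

£79.88

ceiling fan: 47.3 W × 10 h × 30 d = 14,190 Wh = 14.19 kWh
hot tub heater: 3052 W × 1.2 h × 30 d = 109,872 Wh = 109.9 kWh
circular saw: 1590 W × 1.1 h × 30 d = 52,470 Wh = 52.47 kWh
dehumidifier: 298 W × 8.8 h × 30 d = 78,672 Wh = 78.67 kWh
Total energy = 14.19 + 109.9 + 52.47 + 78.67 = 255.2 kWh
Cost = 255.2 kWh × £0.313 = £79.88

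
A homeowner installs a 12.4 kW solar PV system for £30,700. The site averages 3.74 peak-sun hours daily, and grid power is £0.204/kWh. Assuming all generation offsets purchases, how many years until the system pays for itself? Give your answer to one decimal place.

8.9 years

Daily generation = 12.4 kW × 3.74 h = 46.38 kWh
Annual generation = 46.38 × 365 = 16927 kWh
Annual savings = 16927 × £0.204 = £3,453.16
Payback = £30,700 / £3,453.16 = 8.89 years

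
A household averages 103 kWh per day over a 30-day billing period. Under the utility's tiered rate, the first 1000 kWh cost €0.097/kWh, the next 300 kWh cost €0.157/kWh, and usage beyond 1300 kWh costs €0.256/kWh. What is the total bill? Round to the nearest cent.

€602.34

Usage = 103 kWh/day × 30 days = 3090 kWh
First 1000 kWh × €0.097 = €97.00
Next 300 kWh × €0.157 = €47.10
Remaining 1790 kWh × €0.256 = €458.24
Total = €602.34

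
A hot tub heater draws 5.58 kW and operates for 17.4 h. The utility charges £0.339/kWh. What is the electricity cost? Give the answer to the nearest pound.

£33

Energy = 5580 W × 17.4 h = 97,092 Wh = 97.09 kWh
Cost = 97.09 kWh × £0.339/kWh = £32.91 ≈ £33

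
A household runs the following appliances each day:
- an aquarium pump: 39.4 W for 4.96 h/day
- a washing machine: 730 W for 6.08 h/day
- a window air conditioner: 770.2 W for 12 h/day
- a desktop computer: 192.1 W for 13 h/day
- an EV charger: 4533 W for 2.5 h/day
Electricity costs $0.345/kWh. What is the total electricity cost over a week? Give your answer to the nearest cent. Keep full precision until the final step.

$66.91

aquarium pump: 39.4 W × 4.96 h × 7 d = 1,368 Wh = 1.368 kWh
washing machine: 730 W × 6.08 h × 7 d = 31,069 Wh = 31.07 kWh
window air conditioner: 770.2 W × 12 h × 7 d = 64,697 Wh = 64.7 kWh
desktop computer: 192.1 W × 13 h × 7 d = 17,481 Wh = 17.48 kWh
EV charger: 4533 W × 2.5 h × 7 d = 79,328 Wh = 79.33 kWh
Total energy = 1.368 + 31.07 + 64.7 + 17.48 + 79.33 = 193.9 kWh
Cost = 193.9 kWh × $0.345 = $66.91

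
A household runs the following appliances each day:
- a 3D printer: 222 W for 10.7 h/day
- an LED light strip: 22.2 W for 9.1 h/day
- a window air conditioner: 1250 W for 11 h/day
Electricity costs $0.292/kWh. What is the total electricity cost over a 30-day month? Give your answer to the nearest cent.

3D printer: 222 W × 10.7 h × 30 d = 71,262 Wh = 71.26 kWh
LED light strip: 22.2 W × 9.1 h × 30 d = 6,061 Wh = 6.061 kWh
window air conditioner: 1250 W × 11 h × 30 d = 412,500 Wh = 412.5 kWh
Total energy = 71.26 + 6.061 + 412.5 = 489.8 kWh
Cost = 489.8 kWh × $0.292 = $143.03

$143.03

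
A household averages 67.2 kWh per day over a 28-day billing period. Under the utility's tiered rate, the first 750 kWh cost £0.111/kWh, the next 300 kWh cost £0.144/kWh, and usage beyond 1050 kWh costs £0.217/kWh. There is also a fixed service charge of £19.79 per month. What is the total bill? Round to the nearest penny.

Usage = 67.2 kWh/day × 28 days = 1881.6 kWh
First 750 kWh × £0.111 = £83.25
Next 300 kWh × £0.144 = £43.20
Remaining 831.6 kWh × £0.217 = £180.46
Energy charge = £306.91; + service £19.79 = £326.70

£326.70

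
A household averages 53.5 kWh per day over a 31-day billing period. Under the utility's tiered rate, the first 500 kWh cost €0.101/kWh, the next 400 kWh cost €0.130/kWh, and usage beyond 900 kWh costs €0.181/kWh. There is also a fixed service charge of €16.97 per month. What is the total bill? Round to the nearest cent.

Usage = 53.5 kWh/day × 31 days = 1658.5 kWh
First 500 kWh × €0.101 = €50.50
Next 400 kWh × €0.130 = €52.00
Remaining 758.5 kWh × €0.181 = €137.29
Energy charge = €239.79; + service €16.97 = €256.76

€256.76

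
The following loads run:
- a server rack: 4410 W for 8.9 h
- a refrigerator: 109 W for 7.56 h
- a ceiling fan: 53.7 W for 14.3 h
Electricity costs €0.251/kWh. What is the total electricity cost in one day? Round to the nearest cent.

server rack: 4410 W × 8.9 h = 39,249 Wh = 39.25 kWh
refrigerator: 109 W × 7.56 h = 824 Wh = 0.824 kWh
ceiling fan: 53.7 W × 14.3 h = 768 Wh = 0.7679 kWh
Total energy = 39.25 + 0.824 + 0.7679 = 40.84 kWh
Cost = 40.84 kWh × €0.251 = €10.25

€10.25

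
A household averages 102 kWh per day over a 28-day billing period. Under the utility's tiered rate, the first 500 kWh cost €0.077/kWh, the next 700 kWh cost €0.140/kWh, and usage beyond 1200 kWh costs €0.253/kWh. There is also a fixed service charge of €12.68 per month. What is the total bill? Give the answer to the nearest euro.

€568

Usage = 102 kWh/day × 28 days = 2856 kWh
First 500 kWh × €0.077 = €38.50
Next 700 kWh × €0.140 = €98.00
Remaining 1656 kWh × €0.253 = €418.97
Energy charge = €555.47; + service €12.68 = €568.15 ≈ €568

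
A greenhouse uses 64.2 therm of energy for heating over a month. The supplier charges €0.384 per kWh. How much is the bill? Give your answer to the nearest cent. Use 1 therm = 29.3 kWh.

€722.33

64.2 therm × (29.3 kWh/therm) = 1,881 kWh
Cost = 1,881 kWh × €0.384/kWh = €722.33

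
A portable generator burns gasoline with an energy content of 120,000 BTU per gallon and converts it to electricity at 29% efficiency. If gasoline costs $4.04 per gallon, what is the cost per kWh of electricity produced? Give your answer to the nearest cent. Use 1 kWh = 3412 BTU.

$0.40

Electrical output per gallon = 120,000 BTU × 0.29 / 3412 BTU/kWh = 10.2 kWh
Cost per kWh = $4.04 / 10.2 kWh = $0.396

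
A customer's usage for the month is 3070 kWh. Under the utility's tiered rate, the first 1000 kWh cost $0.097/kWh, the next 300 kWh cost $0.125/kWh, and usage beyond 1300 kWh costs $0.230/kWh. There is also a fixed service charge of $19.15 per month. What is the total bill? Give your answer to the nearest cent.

First 1000 kWh × $0.097 = $97.00
Next 300 kWh × $0.125 = $37.50
Remaining 1770 kWh × $0.230 = $407.10
Energy charge = $541.60; + service $19.15 = $560.75

$560.75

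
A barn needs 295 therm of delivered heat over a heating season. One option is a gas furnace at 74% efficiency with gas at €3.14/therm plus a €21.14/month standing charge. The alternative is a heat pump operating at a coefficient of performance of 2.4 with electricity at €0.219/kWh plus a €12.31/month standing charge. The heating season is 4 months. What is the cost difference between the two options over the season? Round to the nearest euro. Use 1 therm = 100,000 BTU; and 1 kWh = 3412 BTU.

€498

Heat load = 295 therm × 100,000 = 29,500,000 BTU
Gas: input = 29,500,000 / 0.74 = 39,864,865 BTU = 398.6 therm → 398.6 × €3.14 = €1,251.76; + 4 × €21.14 standing = €1,336.32
Heat pump: 29,500,000 BTU / 3412 = 8,646 kWh heat; / 2.4 = 3,602 kWh in → × €0.219 = €788.94; + 4 × €12.31 standing = €838.18
Difference = |€1,336.32 − €838.18| = €498.13 ≈ €498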